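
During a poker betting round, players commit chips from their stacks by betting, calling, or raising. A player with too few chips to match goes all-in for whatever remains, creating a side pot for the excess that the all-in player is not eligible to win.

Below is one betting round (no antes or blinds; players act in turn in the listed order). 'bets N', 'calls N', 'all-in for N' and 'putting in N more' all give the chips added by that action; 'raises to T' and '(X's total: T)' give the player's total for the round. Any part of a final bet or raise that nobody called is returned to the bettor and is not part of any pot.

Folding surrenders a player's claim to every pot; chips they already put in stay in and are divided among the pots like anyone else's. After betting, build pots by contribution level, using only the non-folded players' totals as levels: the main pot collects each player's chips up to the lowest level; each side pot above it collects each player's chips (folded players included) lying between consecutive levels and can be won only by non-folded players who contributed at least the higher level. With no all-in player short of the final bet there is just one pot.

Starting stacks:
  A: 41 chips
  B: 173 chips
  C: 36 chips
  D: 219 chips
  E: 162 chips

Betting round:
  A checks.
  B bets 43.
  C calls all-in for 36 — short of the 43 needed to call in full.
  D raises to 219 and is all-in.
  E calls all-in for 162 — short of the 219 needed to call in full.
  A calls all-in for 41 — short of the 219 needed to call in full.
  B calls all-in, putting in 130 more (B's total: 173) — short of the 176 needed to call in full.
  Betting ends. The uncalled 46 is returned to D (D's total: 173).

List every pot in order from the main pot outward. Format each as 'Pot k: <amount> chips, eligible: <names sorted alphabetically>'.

Pot 1: 180 chips, eligible: A, B, C, D, E
Pot 2: 20 chips, eligible: A, B, D, E
Pot 3: 363 chips, eligible: B, D, E
Pot 4: 22 chips, eligible: B, D

Derivation:
Contributions (after 46 returned to D): A=41, B=173, C=36, D=173, E=162
Pot levels (distinct totals of non-folded players): 36, 41, 162, 173
Layer 1-36: 36 each from A, B, C, D, E = 36*5 = 180 chips; eligible A, B, C, D, E
Layer 37-41: 5 each from A, B, D, E = 5*4 = 20 chips; eligible A, B, D, E
Layer 42-162: 121 each from B, D, E = 121*3 = 363 chips; eligible B, D, E
Layer 163-173: 11 each from B, D = 11*2 = 22 chips; eligible B, D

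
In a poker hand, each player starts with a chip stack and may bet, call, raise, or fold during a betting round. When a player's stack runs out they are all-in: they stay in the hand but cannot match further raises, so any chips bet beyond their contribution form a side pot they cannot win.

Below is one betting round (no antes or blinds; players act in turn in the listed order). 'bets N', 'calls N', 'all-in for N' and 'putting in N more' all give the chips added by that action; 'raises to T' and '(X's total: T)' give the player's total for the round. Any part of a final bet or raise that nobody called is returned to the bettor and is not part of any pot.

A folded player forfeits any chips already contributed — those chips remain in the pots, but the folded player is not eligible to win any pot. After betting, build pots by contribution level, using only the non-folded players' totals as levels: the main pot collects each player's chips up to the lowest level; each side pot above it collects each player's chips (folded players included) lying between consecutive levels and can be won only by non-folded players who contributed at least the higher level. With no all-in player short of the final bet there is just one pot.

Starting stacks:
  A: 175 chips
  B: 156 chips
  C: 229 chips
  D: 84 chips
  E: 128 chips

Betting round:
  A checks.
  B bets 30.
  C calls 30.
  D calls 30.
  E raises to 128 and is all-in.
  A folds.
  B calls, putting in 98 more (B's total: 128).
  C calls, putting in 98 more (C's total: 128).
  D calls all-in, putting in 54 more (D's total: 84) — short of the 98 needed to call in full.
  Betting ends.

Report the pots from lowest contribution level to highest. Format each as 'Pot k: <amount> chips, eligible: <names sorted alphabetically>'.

Contributions: B=128, C=128, D=84, E=128
Folded: A
Pot levels (distinct totals of non-folded players): 84, 128
Layer 1-84: 84 each from B, C, D, E = 84*4 = 336 chips; eligible B, C, D, E
Layer 85-128: 44 each from B, C, E = 44*3 = 132 chips; eligible B, C, E

Pot 1: 336 chips, eligible: B, C, D, E
Pot 2: 132 chips, eligible: B, C, E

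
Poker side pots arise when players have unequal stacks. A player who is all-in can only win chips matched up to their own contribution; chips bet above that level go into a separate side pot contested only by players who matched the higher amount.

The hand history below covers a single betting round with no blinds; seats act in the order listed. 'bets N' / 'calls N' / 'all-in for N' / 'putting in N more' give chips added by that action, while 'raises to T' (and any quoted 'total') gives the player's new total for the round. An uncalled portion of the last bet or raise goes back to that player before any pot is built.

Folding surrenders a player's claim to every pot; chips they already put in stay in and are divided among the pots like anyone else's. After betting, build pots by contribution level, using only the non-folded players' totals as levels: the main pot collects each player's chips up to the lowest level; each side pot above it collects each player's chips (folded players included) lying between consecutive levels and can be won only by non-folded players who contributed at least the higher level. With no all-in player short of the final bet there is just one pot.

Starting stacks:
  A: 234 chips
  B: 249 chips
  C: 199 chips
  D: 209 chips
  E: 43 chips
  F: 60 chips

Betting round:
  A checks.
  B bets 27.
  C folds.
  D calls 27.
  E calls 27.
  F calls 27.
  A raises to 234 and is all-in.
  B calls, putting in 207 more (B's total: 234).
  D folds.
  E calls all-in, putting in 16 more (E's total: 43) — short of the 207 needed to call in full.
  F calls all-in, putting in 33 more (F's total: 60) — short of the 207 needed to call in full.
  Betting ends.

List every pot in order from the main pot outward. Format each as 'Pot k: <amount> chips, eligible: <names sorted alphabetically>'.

Contributions: A=234, B=234, D=27, E=43, F=60
Folded: C, D
Pot levels (distinct totals of non-folded players): 43, 60, 234
Layer 1-43: A 43 + B 43 + D 27 + E 43 + F 43 = 199 chips; eligible A, B, E, F
Layer 44-60: 17 each from A, B, F = 17*3 = 51 chips; eligible A, B, F
Layer 61-234: 174 each from A, B = 174*2 = 348 chips; eligible A, B

Pot 1: 199 chips, eligible: A, B, E, F
Pot 2: 51 chips, eligible: A, B, F
Pot 3: 348 chips, eligible: A, B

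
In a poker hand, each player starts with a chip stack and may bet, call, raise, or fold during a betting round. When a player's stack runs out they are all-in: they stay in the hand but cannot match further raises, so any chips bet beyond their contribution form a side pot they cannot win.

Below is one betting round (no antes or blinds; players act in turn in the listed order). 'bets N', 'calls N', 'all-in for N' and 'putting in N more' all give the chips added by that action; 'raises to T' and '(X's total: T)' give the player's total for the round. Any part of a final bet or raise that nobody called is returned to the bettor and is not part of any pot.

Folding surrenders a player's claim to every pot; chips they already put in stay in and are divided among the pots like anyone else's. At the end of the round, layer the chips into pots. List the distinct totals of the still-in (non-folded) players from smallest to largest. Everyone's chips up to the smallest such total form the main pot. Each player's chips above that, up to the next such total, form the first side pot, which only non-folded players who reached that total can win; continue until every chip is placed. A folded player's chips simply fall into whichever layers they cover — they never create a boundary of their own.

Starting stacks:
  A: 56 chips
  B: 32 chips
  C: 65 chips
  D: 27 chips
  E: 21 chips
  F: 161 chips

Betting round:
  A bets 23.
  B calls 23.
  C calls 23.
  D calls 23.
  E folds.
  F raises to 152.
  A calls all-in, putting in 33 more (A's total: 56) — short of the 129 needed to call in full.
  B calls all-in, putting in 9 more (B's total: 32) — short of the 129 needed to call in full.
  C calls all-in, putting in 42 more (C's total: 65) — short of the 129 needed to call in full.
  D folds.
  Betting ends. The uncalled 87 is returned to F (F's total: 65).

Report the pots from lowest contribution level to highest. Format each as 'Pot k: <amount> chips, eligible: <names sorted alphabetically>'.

Pot 1: 151 chips, eligible: A, B, C, F
Pot 2: 72 chips, eligible: A, C, F
Pot 3: 18 chips, eligible: C, F

Derivation:
Contributions (after 87 returned to F): A=56, B=32, C=65, D=23, F=65
Folded: D, E
Pot levels (distinct totals of non-folded players): 32, 56, 65
Layer 1-32: A 32 + B 32 + C 32 + D 23 + F 32 = 151 chips; eligible A, B, C, F
Layer 33-56: 24 each from A, C, F = 24*3 = 72 chips; eligible A, C, F
Layer 57-65: 9 each from C, F = 9*2 = 18 chips; eligible C, F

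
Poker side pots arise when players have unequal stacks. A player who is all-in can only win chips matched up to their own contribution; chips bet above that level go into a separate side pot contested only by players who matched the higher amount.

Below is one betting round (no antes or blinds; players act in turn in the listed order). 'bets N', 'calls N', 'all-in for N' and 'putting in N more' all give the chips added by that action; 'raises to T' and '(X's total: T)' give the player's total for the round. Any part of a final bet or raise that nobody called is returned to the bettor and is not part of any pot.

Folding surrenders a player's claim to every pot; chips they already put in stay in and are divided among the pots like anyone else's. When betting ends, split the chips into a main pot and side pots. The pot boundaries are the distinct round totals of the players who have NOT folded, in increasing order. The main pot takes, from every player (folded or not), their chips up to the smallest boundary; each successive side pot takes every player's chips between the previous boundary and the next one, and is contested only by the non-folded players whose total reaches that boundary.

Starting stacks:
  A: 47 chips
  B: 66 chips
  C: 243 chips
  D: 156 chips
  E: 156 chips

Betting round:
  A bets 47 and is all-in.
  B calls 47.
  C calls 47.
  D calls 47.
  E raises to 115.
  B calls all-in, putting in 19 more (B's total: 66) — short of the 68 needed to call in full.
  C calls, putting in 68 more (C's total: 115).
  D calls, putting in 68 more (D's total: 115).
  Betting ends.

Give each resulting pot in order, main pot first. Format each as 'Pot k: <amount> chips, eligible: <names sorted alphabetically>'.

Contributions: A=47, B=66, C=115, D=115, E=115
Pot levels (distinct totals of non-folded players): 47, 66, 115
Layer 1-47: 47 each from A, B, C, D, E = 47*5 = 235 chips; eligible A, B, C, D, E
Layer 48-66: 19 each from B, C, D, E = 19*4 = 76 chips; eligible B, C, D, E
Layer 67-115: 49 each from C, D, E = 49*3 = 147 chips; eligible C, D, E

Pot 1: 235 chips, eligible: A, B, C, D, E
Pot 2: 76 chips, eligible: B, C, D, E
Pot 3: 147 chips, eligible: C, D, E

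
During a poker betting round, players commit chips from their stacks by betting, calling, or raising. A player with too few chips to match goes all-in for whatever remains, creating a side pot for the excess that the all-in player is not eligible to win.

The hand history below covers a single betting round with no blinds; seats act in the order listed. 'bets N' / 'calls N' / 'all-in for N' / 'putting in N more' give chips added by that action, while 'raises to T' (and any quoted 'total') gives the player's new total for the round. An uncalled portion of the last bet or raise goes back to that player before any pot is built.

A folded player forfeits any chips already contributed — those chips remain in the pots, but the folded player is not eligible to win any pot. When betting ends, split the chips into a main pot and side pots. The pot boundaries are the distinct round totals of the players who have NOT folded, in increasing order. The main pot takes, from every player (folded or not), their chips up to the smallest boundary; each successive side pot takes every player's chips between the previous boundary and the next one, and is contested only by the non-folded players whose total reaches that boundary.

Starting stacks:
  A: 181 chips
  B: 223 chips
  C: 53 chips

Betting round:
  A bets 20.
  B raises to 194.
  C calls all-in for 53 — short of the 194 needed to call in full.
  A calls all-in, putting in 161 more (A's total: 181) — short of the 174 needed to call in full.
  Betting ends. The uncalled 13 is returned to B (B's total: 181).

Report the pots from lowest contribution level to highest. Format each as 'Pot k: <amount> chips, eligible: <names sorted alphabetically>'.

Pot 1: 159 chips, eligible: A, B, C
Pot 2: 256 chips, eligible: A, B

Derivation:
Contributions (after 13 returned to B): A=181, B=181, C=53
Pot levels (distinct totals of non-folded players): 53, 181
Layer 1-53: 53 each from A, B, C = 53*3 = 159 chips; eligible A, B, C
Layer 54-181: 128 each from A, B = 128*2 = 256 chips; eligible A, B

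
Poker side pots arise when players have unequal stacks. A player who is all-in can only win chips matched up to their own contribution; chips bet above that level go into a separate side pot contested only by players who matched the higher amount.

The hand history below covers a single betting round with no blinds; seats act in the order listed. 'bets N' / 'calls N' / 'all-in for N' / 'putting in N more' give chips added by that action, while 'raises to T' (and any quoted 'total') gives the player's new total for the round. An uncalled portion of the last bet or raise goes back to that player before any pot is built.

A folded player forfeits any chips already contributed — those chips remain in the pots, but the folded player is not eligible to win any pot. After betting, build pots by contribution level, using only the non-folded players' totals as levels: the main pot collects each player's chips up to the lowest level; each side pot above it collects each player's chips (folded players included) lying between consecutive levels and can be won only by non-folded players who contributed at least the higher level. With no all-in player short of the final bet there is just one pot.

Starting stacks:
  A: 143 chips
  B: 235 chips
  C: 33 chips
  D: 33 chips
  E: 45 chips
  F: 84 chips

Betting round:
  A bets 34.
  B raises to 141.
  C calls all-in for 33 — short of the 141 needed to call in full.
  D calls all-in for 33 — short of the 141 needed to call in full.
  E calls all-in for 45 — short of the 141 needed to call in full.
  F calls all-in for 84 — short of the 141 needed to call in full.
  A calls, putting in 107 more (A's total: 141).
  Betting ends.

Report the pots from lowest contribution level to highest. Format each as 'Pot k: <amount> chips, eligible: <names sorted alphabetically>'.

Contributions: A=141, B=141, C=33, D=33, E=45, F=84
Pot levels (distinct totals of non-folded players): 33, 45, 84, 141
Layer 1-33: 33 each from A, B, C, D, E, F = 33*6 = 198 chips; eligible A, B, C, D, E, F
Layer 34-45: 12 each from A, B, E, F = 12*4 = 48 chips; eligible A, B, E, F
Layer 46-84: 39 each from A, B, F = 39*3 = 117 chips; eligible A, B, F
Layer 85-141: 57 each from A, B = 57*2 = 114 chips; eligible A, B

Pot 1: 198 chips, eligible: A, B, C, D, E, F
Pot 2: 48 chips, eligible: A, B, E, F
Pot 3: 117 chips, eligible: A, B, F
Pot 4: 114 chips, eligible: A, B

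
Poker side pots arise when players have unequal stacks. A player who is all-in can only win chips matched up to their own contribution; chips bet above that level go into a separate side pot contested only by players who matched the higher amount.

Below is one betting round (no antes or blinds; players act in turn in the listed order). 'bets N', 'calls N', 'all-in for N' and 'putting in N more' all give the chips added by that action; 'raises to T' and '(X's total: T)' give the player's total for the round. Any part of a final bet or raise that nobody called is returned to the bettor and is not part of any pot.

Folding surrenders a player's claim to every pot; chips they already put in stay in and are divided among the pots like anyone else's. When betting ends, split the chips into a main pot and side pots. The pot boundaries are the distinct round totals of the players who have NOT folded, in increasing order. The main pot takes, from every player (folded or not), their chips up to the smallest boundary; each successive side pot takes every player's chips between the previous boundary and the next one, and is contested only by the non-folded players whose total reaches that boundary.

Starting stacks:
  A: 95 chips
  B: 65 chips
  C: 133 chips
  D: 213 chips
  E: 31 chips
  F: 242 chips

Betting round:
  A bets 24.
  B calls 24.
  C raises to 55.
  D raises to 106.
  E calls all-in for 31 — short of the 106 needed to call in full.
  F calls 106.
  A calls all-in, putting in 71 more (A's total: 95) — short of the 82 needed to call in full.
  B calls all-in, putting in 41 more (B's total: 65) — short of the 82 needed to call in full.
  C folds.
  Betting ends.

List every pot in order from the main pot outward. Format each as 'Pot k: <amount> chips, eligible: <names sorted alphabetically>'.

Pot 1: 186 chips, eligible: A, B, D, E, F
Pot 2: 160 chips, eligible: A, B, D, F
Pot 3: 90 chips, eligible: A, D, F
Pot 4: 22 chips, eligible: D, F

Derivation:
Contributions: A=95, B=65, C=55, D=106, E=31, F=106
Folded: C
Pot levels (distinct totals of non-folded players): 31, 65, 95, 106
Layer 1-31: 31 each from A, B, C, D, E, F = 31*6 = 186 chips; eligible A, B, D, E, F
Layer 32-65: A 34 + B 34 + C 24 + D 34 + F 34 = 160 chips; eligible A, B, D, F
Layer 66-95: 30 each from A, D, F = 30*3 = 90 chips; eligible A, D, F
Layer 96-106: 11 each from D, F = 11*2 = 22 chips; eligible D, F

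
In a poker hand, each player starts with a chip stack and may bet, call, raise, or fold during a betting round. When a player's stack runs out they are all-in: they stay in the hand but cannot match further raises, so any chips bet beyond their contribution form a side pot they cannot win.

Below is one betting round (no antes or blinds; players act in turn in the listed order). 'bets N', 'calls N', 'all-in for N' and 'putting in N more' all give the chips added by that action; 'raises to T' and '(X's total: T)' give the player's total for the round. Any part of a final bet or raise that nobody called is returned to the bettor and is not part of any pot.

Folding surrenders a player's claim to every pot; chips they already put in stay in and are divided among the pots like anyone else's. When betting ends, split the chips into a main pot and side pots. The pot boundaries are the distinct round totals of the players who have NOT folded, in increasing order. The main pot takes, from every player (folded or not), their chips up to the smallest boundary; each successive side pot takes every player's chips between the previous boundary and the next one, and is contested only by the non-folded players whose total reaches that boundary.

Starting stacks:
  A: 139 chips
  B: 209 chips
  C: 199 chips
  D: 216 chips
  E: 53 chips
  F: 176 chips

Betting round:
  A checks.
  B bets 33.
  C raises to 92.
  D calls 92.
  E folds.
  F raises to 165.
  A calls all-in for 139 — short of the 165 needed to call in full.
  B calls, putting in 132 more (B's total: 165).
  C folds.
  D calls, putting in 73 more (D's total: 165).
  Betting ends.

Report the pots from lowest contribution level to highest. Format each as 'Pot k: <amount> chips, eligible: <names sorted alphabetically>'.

Pot 1: 648 chips, eligible: A, B, D, F
Pot 2: 78 chips, eligible: B, D, F

Derivation:
Contributions: A=139, B=165, C=92, D=165, F=165
Folded: C, E
Pot levels (distinct totals of non-folded players): 139, 165
Layer 1-139: A 139 + B 139 + C 92 + D 139 + F 139 = 648 chips; eligible A, B, D, F
Layer 140-165: 26 each from B, D, F = 26*3 = 78 chips; eligible B, D, F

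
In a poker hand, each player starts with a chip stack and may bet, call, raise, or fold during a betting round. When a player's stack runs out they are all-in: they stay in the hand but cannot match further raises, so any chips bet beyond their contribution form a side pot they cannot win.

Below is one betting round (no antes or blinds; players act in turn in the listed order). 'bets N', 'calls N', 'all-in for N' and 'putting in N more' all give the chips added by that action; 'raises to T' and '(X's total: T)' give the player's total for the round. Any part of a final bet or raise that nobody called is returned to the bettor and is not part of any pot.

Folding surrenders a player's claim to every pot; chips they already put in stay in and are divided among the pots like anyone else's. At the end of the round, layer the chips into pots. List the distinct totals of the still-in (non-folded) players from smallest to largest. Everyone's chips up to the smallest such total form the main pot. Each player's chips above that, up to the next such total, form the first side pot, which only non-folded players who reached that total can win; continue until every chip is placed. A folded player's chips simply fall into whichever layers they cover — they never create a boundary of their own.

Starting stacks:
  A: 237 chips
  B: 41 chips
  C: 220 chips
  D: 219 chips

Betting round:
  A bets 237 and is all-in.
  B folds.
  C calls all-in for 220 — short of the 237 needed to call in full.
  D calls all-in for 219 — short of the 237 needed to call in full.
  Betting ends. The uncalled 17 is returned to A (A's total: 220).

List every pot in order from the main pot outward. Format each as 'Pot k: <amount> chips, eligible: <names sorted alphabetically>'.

Pot 1: 657 chips, eligible: A, C, D
Pot 2: 2 chips, eligible: A, C

Derivation:
Contributions (after 17 returned to A): A=220, C=220, D=219
Folded: B
Pot levels (distinct totals of non-folded players): 219, 220
Layer 1-219: 219 each from A, C, D = 219*3 = 657 chips; eligible A, C, D
Layer 220-220: 1 each from A, C = 1*2 = 2 chips; eligible A, C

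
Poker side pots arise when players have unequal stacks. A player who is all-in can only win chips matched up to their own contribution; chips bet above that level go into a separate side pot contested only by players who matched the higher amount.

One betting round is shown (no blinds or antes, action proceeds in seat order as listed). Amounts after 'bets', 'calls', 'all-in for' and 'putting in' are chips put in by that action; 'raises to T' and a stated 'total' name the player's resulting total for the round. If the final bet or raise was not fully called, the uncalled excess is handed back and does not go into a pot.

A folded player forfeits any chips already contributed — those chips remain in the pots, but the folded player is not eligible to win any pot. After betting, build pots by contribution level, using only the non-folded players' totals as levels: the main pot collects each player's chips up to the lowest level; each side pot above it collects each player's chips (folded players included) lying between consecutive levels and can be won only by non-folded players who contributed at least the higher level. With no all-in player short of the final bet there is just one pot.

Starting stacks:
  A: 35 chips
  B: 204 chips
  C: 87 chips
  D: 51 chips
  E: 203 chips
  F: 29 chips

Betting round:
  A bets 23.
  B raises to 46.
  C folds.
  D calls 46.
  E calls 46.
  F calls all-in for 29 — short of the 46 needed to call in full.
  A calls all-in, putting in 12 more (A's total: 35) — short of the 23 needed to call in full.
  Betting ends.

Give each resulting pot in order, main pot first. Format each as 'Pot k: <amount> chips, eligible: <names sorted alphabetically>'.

Contributions: A=35, B=46, D=46, E=46, F=29
Folded: C
Pot levels (distinct totals of non-folded players): 29, 35, 46
Layer 1-29: 29 each from A, B, D, E, F = 29*5 = 145 chips; eligible A, B, D, E, F
Layer 30-35: 6 each from A, B, D, E = 6*4 = 24 chips; eligible A, B, D, E
Layer 36-46: 11 each from B, D, E = 11*3 = 33 chips; eligible B, D, E

Pot 1: 145 chips, eligible: A, B, D, E, F
Pot 2: 24 chips, eligible: A, B, D, E
Pot 3: 33 chips, eligible: B, D, E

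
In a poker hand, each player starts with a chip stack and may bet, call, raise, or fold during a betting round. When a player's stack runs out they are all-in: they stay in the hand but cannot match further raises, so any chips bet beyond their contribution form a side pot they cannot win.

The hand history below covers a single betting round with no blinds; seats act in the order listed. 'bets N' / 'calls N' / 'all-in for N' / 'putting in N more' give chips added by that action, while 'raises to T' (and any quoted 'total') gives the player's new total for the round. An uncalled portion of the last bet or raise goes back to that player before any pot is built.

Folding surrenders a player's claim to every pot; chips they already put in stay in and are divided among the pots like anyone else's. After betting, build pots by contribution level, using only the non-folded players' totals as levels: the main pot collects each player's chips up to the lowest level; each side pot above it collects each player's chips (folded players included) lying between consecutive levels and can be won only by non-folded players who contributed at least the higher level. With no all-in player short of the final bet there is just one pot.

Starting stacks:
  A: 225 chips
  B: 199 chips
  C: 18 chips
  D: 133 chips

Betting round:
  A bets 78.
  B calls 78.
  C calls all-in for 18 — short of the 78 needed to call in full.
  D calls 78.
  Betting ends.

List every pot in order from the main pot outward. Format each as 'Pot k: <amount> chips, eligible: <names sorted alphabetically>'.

Contributions: A=78, B=78, C=18, D=78
Pot levels (distinct totals of non-folded players): 18, 78
Layer 1-18: 18 each from A, B, C, D = 18*4 = 72 chips; eligible A, B, C, D
Layer 19-78: 60 each from A, B, D = 60*3 = 180 chips; eligible A, B, D

Pot 1: 72 chips, eligible: A, B, C, D
Pot 2: 180 chips, eligible: A, B, D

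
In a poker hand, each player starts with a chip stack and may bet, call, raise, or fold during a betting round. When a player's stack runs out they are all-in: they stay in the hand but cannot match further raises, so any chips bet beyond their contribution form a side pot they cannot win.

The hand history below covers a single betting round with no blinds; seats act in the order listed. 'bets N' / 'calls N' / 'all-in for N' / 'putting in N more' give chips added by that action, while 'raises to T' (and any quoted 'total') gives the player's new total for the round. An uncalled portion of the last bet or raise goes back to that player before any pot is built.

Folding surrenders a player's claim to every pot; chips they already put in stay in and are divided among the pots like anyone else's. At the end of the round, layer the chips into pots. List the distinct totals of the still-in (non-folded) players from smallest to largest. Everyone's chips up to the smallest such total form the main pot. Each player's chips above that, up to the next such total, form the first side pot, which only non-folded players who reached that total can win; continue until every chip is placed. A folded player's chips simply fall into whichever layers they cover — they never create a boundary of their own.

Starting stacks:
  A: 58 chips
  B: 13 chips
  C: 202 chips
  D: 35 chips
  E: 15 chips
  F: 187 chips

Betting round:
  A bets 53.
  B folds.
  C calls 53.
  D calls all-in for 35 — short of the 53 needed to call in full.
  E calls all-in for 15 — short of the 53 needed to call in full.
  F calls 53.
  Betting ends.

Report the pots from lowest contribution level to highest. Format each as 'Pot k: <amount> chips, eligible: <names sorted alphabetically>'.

Contributions: A=53, C=53, D=35, E=15, F=53
Folded: B
Pot levels (distinct totals of non-folded players): 15, 35, 53
Layer 1-15: 15 each from A, C, D, E, F = 15*5 = 75 chips; eligible A, C, D, E, F
Layer 16-35: 20 each from A, C, D, F = 20*4 = 80 chips; eligible A, C, D, F
Layer 36-53: 18 each from A, C, F = 18*3 = 54 chips; eligible A, C, F

Pot 1: 75 chips, eligible: A, C, D, E, F
Pot 2: 80 chips, eligible: A, C, D, F
Pot 3: 54 chips, eligible: A, C, F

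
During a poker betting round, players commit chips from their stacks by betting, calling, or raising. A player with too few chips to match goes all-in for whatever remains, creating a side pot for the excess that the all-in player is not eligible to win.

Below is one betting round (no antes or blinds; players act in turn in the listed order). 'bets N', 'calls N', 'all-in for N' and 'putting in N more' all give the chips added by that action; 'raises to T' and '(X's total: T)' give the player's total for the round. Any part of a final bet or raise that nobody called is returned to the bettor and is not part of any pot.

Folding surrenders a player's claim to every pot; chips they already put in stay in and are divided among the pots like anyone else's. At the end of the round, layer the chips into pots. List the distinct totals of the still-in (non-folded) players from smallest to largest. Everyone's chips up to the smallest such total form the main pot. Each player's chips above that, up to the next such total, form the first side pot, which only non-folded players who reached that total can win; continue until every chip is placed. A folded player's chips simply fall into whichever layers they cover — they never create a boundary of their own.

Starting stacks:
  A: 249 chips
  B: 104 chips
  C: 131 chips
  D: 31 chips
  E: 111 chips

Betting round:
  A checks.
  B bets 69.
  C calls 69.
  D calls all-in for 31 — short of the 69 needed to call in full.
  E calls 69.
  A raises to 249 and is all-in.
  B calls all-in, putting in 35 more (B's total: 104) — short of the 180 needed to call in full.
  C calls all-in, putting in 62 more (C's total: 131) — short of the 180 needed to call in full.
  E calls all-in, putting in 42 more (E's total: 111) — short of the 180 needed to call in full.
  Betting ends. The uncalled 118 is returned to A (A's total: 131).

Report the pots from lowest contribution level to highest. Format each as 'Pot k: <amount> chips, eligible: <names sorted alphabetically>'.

Pot 1: 155 chips, eligible: A, B, C, D, E
Pot 2: 292 chips, eligible: A, B, C, E
Pot 3: 21 chips, eligible: A, C, E
Pot 4: 40 chips, eligible: A, C

Derivation:
Contributions (after 118 returned to A): A=131, B=104, C=131, D=31, E=111
Pot levels (distinct totals of non-folded players): 31, 104, 111, 131
Layer 1-31: 31 each from A, B, C, D, E = 31*5 = 155 chips; eligible A, B, C, D, E
Layer 32-104: 73 each from A, B, C, E = 73*4 = 292 chips; eligible A, B, C, E
Layer 105-111: 7 each from A, C, E = 7*3 = 21 chips; eligible A, C, E
Layer 112-131: 20 each from A, C = 20*2 = 40 chips; eligible A, C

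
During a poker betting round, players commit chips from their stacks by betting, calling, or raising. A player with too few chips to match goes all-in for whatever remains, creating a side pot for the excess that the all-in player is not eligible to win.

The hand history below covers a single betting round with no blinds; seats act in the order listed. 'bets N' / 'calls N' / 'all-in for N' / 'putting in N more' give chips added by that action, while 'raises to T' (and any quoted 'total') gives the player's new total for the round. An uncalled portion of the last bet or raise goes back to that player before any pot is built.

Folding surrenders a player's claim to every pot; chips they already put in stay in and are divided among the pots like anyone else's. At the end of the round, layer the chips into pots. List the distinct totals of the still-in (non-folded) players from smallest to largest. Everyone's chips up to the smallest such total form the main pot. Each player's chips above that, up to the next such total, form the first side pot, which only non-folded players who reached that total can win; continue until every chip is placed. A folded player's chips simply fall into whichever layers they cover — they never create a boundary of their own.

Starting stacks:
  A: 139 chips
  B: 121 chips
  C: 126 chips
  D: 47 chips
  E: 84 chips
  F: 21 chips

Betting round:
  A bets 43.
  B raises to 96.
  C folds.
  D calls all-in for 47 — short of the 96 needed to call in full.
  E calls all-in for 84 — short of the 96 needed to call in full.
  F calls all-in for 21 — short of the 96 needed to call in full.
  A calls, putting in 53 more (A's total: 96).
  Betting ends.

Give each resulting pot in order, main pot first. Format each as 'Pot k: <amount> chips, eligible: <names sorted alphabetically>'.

Pot 1: 105 chips, eligible: A, B, D, E, F
Pot 2: 104 chips, eligible: A, B, D, E
Pot 3: 111 chips, eligible: A, B, E
Pot 4: 24 chips, eligible: A, B

Derivation:
Contributions: A=96, B=96, D=47, E=84, F=21
Folded: C
Pot levels (distinct totals of non-folded players): 21, 47, 84, 96
Layer 1-21: 21 each from A, B, D, E, F = 21*5 = 105 chips; eligible A, B, D, E, F
Layer 22-47: 26 each from A, B, D, E = 26*4 = 104 chips; eligible A, B, D, E
Layer 48-84: 37 each from A, B, E = 37*3 = 111 chips; eligible A, B, E
Layer 85-96: 12 each from A, B = 12*2 = 24 chips; eligible A, B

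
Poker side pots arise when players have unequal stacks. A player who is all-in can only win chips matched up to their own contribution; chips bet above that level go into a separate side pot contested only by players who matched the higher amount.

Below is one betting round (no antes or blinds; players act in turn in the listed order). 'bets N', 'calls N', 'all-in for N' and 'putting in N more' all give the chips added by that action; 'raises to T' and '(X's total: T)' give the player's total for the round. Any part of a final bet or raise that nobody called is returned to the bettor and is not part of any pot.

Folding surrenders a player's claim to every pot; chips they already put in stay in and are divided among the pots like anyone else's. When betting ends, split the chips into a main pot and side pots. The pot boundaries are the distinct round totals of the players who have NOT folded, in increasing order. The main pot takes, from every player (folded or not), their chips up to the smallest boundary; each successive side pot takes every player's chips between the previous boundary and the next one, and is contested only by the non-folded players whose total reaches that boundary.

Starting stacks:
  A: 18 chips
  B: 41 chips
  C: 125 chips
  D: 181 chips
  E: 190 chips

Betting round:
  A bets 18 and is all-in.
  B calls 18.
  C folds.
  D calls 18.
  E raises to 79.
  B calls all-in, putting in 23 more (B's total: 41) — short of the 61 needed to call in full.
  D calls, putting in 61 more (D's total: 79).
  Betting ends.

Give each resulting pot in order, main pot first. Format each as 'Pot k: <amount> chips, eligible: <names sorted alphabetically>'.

Contributions: A=18, B=41, D=79, E=79
Folded: C
Pot levels (distinct totals of non-folded players): 18, 41, 79
Layer 1-18: 18 each from A, B, D, E = 18*4 = 72 chips; eligible A, B, D, E
Layer 19-41: 23 each from B, D, E = 23*3 = 69 chips; eligible B, D, E
Layer 42-79: 38 each from D, E = 38*2 = 76 chips; eligible D, E

Pot 1: 72 chips, eligible: A, B, D, E
Pot 2: 69 chips, eligible: B, D, E
Pot 3: 76 chips, eligible: D, E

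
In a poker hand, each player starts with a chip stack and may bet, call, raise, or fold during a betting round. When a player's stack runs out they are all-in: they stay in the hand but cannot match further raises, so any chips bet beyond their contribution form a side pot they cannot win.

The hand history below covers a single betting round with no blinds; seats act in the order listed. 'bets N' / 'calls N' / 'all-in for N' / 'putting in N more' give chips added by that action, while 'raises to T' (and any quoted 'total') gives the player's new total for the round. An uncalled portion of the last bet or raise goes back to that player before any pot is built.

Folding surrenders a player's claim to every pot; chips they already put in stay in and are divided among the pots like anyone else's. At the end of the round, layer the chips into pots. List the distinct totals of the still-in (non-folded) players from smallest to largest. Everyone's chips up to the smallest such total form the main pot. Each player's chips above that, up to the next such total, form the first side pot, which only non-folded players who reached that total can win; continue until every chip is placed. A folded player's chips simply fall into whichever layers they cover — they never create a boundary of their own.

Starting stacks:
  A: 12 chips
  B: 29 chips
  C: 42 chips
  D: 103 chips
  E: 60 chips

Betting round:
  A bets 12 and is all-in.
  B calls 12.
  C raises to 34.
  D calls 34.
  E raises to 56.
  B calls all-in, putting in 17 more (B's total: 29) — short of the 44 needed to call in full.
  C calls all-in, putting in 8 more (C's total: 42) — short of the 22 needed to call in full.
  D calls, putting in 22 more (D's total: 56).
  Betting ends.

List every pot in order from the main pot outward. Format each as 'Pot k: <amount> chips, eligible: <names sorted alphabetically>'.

Contributions: A=12, B=29, C=42, D=56, E=56
Pot levels (distinct totals of non-folded players): 12, 29, 42, 56
Layer 1-12: 12 each from A, B, C, D, E = 12*5 = 60 chips; eligible A, B, C, D, E
Layer 13-29: 17 each from B, C, D, E = 17*4 = 68 chips; eligible B, C, D, E
Layer 30-42: 13 each from C, D, E = 13*3 = 39 chips; eligible C, D, E
Layer 43-56: 14 each from D, E = 14*2 = 28 chips; eligible D, E

Pot 1: 60 chips, eligible: A, B, C, D, E
Pot 2: 68 chips, eligible: B, C, D, E
Pot 3: 39 chips, eligible: C, D, E
Pot 4: 28 chips, eligible: D, E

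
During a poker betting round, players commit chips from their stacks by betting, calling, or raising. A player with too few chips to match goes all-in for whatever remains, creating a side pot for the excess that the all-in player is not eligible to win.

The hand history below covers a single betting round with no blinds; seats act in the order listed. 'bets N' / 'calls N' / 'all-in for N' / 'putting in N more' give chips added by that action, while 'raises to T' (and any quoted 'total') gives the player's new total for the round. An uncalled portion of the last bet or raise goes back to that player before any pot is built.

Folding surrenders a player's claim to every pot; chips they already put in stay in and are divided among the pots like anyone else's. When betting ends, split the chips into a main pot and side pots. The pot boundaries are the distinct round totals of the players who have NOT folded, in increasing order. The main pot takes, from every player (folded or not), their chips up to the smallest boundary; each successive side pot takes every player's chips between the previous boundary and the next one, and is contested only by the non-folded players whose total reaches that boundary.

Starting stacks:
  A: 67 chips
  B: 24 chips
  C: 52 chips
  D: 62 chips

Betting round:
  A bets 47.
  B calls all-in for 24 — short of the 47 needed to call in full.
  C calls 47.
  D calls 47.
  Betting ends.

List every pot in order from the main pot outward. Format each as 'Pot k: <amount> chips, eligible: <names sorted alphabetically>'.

Contributions: A=47, B=24, C=47, D=47
Pot levels (distinct totals of non-folded players): 24, 47
Layer 1-24: 24 each from A, B, C, D = 24*4 = 96 chips; eligible A, B, C, D
Layer 25-47: 23 each from A, C, D = 23*3 = 69 chips; eligible A, C, D

Pot 1: 96 chips, eligible: A, B, C, D
Pot 2: 69 chips, eligible: A, C, D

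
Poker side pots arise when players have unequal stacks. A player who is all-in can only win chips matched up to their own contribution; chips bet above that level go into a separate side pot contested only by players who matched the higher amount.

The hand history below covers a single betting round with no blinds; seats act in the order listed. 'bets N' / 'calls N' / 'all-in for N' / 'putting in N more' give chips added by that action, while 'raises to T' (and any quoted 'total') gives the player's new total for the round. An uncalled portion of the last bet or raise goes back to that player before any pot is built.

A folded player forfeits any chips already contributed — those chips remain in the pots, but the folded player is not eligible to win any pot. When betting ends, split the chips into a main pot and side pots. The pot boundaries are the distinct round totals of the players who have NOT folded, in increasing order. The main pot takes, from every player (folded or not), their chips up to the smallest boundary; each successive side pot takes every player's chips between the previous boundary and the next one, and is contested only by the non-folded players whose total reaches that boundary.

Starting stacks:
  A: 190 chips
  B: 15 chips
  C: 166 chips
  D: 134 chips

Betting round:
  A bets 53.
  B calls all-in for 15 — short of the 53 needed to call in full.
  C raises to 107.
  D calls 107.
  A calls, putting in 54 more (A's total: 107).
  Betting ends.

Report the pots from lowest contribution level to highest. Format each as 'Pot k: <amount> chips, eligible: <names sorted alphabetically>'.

Contributions: A=107, B=15, C=107, D=107
Pot levels (distinct totals of non-folded players): 15, 107
Layer 1-15: 15 each from A, B, C, D = 15*4 = 60 chips; eligible A, B, C, D
Layer 16-107: 92 each from A, C, D = 92*3 = 276 chips; eligible A, C, D

Pot 1: 60 chips, eligible: A, B, C, D
Pot 2: 276 chips, eligible: A, C, D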